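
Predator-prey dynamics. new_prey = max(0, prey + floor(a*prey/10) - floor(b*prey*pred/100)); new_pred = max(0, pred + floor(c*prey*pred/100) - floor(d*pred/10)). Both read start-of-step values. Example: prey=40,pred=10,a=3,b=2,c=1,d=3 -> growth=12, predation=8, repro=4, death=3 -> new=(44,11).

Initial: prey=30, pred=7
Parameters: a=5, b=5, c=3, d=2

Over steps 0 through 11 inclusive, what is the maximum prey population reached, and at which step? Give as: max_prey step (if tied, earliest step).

Answer: 35 1

Derivation:
Step 1: prey: 30+15-10=35; pred: 7+6-1=12
Step 2: prey: 35+17-21=31; pred: 12+12-2=22
Step 3: prey: 31+15-34=12; pred: 22+20-4=38
Step 4: prey: 12+6-22=0; pred: 38+13-7=44
Step 5: prey: 0+0-0=0; pred: 44+0-8=36
Step 6: prey: 0+0-0=0; pred: 36+0-7=29
Step 7: prey: 0+0-0=0; pred: 29+0-5=24
Step 8: prey: 0+0-0=0; pred: 24+0-4=20
Step 9: prey: 0+0-0=0; pred: 20+0-4=16
Step 10: prey: 0+0-0=0; pred: 16+0-3=13
Step 11: prey: 0+0-0=0; pred: 13+0-2=11
Max prey = 35 at step 1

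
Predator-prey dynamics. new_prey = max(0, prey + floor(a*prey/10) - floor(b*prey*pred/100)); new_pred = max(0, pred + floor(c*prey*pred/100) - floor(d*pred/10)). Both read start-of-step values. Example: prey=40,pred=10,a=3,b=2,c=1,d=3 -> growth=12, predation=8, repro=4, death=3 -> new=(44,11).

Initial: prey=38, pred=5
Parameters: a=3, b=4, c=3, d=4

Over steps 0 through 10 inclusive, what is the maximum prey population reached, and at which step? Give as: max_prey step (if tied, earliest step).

Answer: 42 1

Derivation:
Step 1: prey: 38+11-7=42; pred: 5+5-2=8
Step 2: prey: 42+12-13=41; pred: 8+10-3=15
Step 3: prey: 41+12-24=29; pred: 15+18-6=27
Step 4: prey: 29+8-31=6; pred: 27+23-10=40
Step 5: prey: 6+1-9=0; pred: 40+7-16=31
Step 6: prey: 0+0-0=0; pred: 31+0-12=19
Step 7: prey: 0+0-0=0; pred: 19+0-7=12
Step 8: prey: 0+0-0=0; pred: 12+0-4=8
Step 9: prey: 0+0-0=0; pred: 8+0-3=5
Step 10: prey: 0+0-0=0; pred: 5+0-2=3
Max prey = 42 at step 1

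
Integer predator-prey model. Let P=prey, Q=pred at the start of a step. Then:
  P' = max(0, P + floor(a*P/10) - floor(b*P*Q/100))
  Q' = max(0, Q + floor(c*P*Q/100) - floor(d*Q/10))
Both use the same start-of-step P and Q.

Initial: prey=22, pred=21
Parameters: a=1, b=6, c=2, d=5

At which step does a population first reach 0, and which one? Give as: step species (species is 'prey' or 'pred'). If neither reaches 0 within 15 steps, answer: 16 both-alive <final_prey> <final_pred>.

Answer: 1 prey

Derivation:
Step 1: prey: 22+2-27=0; pred: 21+9-10=20
First extinction: prey at step 1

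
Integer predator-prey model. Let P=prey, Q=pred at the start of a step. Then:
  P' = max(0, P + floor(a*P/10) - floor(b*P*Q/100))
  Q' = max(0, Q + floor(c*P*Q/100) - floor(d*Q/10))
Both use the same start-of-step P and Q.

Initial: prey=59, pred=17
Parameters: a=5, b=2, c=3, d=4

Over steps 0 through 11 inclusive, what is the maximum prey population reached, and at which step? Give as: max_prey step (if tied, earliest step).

Step 1: prey: 59+29-20=68; pred: 17+30-6=41
Step 2: prey: 68+34-55=47; pred: 41+83-16=108
Step 3: prey: 47+23-101=0; pred: 108+152-43=217
Step 4: prey: 0+0-0=0; pred: 217+0-86=131
Step 5: prey: 0+0-0=0; pred: 131+0-52=79
Step 6: prey: 0+0-0=0; pred: 79+0-31=48
Step 7: prey: 0+0-0=0; pred: 48+0-19=29
Step 8: prey: 0+0-0=0; pred: 29+0-11=18
Step 9: prey: 0+0-0=0; pred: 18+0-7=11
Step 10: prey: 0+0-0=0; pred: 11+0-4=7
Step 11: prey: 0+0-0=0; pred: 7+0-2=5
Max prey = 68 at step 1

Answer: 68 1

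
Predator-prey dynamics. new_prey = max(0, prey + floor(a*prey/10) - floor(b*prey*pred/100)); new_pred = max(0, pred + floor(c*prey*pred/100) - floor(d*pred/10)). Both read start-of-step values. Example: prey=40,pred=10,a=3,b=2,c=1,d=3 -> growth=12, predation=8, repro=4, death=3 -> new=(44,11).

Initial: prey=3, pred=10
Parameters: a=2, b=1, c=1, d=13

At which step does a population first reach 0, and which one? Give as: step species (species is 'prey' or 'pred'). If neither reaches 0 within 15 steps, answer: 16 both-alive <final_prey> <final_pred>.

Answer: 1 pred

Derivation:
Step 1: prey: 3+0-0=3; pred: 10+0-13=0
First extinction: pred at step 1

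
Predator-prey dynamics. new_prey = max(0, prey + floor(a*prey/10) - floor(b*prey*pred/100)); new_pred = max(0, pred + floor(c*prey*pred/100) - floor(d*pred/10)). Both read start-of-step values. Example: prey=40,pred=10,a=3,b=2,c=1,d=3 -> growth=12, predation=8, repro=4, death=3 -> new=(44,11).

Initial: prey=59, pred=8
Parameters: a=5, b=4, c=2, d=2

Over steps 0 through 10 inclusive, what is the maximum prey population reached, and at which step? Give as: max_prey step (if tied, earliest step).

Answer: 70 1

Derivation:
Step 1: prey: 59+29-18=70; pred: 8+9-1=16
Step 2: prey: 70+35-44=61; pred: 16+22-3=35
Step 3: prey: 61+30-85=6; pred: 35+42-7=70
Step 4: prey: 6+3-16=0; pred: 70+8-14=64
Step 5: prey: 0+0-0=0; pred: 64+0-12=52
Step 6: prey: 0+0-0=0; pred: 52+0-10=42
Step 7: prey: 0+0-0=0; pred: 42+0-8=34
Step 8: prey: 0+0-0=0; pred: 34+0-6=28
Step 9: prey: 0+0-0=0; pred: 28+0-5=23
Step 10: prey: 0+0-0=0; pred: 23+0-4=19
Max prey = 70 at step 1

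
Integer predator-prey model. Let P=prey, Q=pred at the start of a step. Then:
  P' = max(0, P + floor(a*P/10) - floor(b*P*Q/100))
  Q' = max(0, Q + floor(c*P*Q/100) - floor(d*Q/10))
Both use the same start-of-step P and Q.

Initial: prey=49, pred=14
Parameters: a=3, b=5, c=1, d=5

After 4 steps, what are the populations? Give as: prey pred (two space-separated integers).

Answer: 15 3

Derivation:
Step 1: prey: 49+14-34=29; pred: 14+6-7=13
Step 2: prey: 29+8-18=19; pred: 13+3-6=10
Step 3: prey: 19+5-9=15; pred: 10+1-5=6
Step 4: prey: 15+4-4=15; pred: 6+0-3=3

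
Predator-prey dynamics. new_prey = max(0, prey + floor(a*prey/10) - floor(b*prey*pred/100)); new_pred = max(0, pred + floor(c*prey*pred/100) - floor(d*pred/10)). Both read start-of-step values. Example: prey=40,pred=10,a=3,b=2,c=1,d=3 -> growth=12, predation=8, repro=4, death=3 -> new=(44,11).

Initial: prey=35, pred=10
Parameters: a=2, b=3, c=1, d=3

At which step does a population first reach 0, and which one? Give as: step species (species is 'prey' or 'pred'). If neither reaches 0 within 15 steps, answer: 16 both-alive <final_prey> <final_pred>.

Answer: 16 both-alive 23 6

Derivation:
Step 1: prey: 35+7-10=32; pred: 10+3-3=10
Step 2: prey: 32+6-9=29; pred: 10+3-3=10
Step 3: prey: 29+5-8=26; pred: 10+2-3=9
Step 4: prey: 26+5-7=24; pred: 9+2-2=9
Step 5: prey: 24+4-6=22; pred: 9+2-2=9
Step 6: prey: 22+4-5=21; pred: 9+1-2=8
Step 7: prey: 21+4-5=20; pred: 8+1-2=7
Step 8: prey: 20+4-4=20; pred: 7+1-2=6
Step 9: prey: 20+4-3=21; pred: 6+1-1=6
Step 10: prey: 21+4-3=22; pred: 6+1-1=6
Step 11: prey: 22+4-3=23; pred: 6+1-1=6
Step 12: prey: 23+4-4=23; pred: 6+1-1=6
Steps 13-15: state stable at prey=23, pred=6 (no change)
No extinction within 15 steps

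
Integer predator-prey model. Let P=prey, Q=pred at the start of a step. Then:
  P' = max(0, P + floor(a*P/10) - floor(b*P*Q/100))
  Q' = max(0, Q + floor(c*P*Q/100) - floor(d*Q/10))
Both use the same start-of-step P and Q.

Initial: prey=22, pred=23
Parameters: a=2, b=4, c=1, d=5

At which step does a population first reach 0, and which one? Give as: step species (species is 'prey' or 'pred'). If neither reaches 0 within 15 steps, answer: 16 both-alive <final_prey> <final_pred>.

Answer: 16 both-alive 2 1

Derivation:
Step 1: prey: 22+4-20=6; pred: 23+5-11=17
Step 2: prey: 6+1-4=3; pred: 17+1-8=10
Step 3: prey: 3+0-1=2; pred: 10+0-5=5
Step 4: prey: 2+0-0=2; pred: 5+0-2=3
Step 5: prey: 2+0-0=2; pred: 3+0-1=2
Step 6: prey: 2+0-0=2; pred: 2+0-1=1
Step 7: prey: 2+0-0=2; pred: 1+0-0=1
Steps 8-15: state stable at prey=2, pred=1 (no change)
No extinction within 15 steps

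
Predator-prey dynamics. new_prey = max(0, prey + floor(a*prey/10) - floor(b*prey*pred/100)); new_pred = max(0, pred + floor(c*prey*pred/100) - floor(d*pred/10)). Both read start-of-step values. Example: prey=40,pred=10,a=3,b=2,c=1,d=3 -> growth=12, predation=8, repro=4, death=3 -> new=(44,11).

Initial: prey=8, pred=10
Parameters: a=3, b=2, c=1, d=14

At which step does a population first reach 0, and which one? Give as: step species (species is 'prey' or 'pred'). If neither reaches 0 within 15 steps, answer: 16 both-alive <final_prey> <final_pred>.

Answer: 1 pred

Derivation:
Step 1: prey: 8+2-1=9; pred: 10+0-14=0
First extinction: pred at step 1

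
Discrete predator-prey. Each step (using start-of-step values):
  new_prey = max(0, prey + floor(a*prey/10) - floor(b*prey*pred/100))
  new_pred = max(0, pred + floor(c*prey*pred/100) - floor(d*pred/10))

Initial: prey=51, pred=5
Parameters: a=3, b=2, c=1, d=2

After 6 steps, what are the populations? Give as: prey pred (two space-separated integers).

Answer: 53 51

Derivation:
Step 1: prey: 51+15-5=61; pred: 5+2-1=6
Step 2: prey: 61+18-7=72; pred: 6+3-1=8
Step 3: prey: 72+21-11=82; pred: 8+5-1=12
Step 4: prey: 82+24-19=87; pred: 12+9-2=19
Step 5: prey: 87+26-33=80; pred: 19+16-3=32
Step 6: prey: 80+24-51=53; pred: 32+25-6=51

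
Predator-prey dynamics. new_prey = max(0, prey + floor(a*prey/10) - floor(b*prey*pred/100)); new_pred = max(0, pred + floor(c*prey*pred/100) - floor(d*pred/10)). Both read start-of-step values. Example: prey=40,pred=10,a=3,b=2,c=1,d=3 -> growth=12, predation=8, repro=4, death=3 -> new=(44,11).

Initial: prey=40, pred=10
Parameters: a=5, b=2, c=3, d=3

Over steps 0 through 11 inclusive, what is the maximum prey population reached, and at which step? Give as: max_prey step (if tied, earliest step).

Answer: 59 2

Derivation:
Step 1: prey: 40+20-8=52; pred: 10+12-3=19
Step 2: prey: 52+26-19=59; pred: 19+29-5=43
Step 3: prey: 59+29-50=38; pred: 43+76-12=107
Step 4: prey: 38+19-81=0; pred: 107+121-32=196
Step 5: prey: 0+0-0=0; pred: 196+0-58=138
Step 6: prey: 0+0-0=0; pred: 138+0-41=97
Step 7: prey: 0+0-0=0; pred: 97+0-29=68
Step 8: prey: 0+0-0=0; pred: 68+0-20=48
Step 9: prey: 0+0-0=0; pred: 48+0-14=34
Step 10: prey: 0+0-0=0; pred: 34+0-10=24
Step 11: prey: 0+0-0=0; pred: 24+0-7=17
Max prey = 59 at step 2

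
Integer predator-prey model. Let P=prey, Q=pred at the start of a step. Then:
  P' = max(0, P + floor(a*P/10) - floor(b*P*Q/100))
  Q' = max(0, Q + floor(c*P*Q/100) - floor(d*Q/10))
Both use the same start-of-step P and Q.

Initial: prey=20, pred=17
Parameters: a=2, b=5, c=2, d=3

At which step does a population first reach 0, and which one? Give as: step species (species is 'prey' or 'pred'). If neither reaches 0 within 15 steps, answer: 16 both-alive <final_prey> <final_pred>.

Answer: 16 both-alive 1 3

Derivation:
Step 1: prey: 20+4-17=7; pred: 17+6-5=18
Step 2: prey: 7+1-6=2; pred: 18+2-5=15
Step 3: prey: 2+0-1=1; pred: 15+0-4=11
Step 4: prey: 1+0-0=1; pred: 11+0-3=8
Step 5: prey: 1+0-0=1; pred: 8+0-2=6
Step 6: prey: 1+0-0=1; pred: 6+0-1=5
Step 7: prey: 1+0-0=1; pred: 5+0-1=4
Step 8: prey: 1+0-0=1; pred: 4+0-1=3
Step 9: prey: 1+0-0=1; pred: 3+0-0=3
Steps 10-15: state stable at prey=1, pred=3 (no change)
No extinction within 15 steps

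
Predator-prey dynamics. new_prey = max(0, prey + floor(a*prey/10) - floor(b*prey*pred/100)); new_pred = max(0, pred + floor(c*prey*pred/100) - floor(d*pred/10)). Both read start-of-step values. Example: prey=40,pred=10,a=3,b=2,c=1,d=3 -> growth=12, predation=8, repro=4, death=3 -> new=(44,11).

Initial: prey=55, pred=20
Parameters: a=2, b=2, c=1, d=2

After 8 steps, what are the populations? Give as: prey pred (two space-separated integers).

Answer: 1 16

Derivation:
Step 1: prey: 55+11-22=44; pred: 20+11-4=27
Step 2: prey: 44+8-23=29; pred: 27+11-5=33
Step 3: prey: 29+5-19=15; pred: 33+9-6=36
Step 4: prey: 15+3-10=8; pred: 36+5-7=34
Step 5: prey: 8+1-5=4; pred: 34+2-6=30
Step 6: prey: 4+0-2=2; pred: 30+1-6=25
Step 7: prey: 2+0-1=1; pred: 25+0-5=20
Step 8: prey: 1+0-0=1; pred: 20+0-4=16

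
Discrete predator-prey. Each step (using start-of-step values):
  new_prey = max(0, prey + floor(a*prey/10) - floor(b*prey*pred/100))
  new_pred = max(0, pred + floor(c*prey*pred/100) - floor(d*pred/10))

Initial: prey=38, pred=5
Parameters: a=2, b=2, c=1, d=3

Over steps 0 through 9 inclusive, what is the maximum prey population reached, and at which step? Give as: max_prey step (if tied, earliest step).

Answer: 55 5

Derivation:
Step 1: prey: 38+7-3=42; pred: 5+1-1=5
Step 2: prey: 42+8-4=46; pred: 5+2-1=6
Step 3: prey: 46+9-5=50; pred: 6+2-1=7
Step 4: prey: 50+10-7=53; pred: 7+3-2=8
Step 5: prey: 53+10-8=55; pred: 8+4-2=10
Step 6: prey: 55+11-11=55; pred: 10+5-3=12
Step 7: prey: 55+11-13=53; pred: 12+6-3=15
Step 8: prey: 53+10-15=48; pred: 15+7-4=18
Step 9: prey: 48+9-17=40; pred: 18+8-5=21
Max prey = 55 at step 5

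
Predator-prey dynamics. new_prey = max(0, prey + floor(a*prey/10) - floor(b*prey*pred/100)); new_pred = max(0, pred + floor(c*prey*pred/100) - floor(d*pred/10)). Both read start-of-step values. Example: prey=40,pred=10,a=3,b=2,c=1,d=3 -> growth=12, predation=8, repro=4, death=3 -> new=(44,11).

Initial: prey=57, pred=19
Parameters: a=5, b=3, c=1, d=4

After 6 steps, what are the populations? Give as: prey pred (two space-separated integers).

Step 1: prey: 57+28-32=53; pred: 19+10-7=22
Step 2: prey: 53+26-34=45; pred: 22+11-8=25
Step 3: prey: 45+22-33=34; pred: 25+11-10=26
Step 4: prey: 34+17-26=25; pred: 26+8-10=24
Step 5: prey: 25+12-18=19; pred: 24+6-9=21
Step 6: prey: 19+9-11=17; pred: 21+3-8=16

Answer: 17 16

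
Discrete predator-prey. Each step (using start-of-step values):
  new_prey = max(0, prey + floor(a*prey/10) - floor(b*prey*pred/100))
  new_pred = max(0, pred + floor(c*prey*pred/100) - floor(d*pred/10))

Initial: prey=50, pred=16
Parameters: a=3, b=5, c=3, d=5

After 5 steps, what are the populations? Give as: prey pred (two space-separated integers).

Step 1: prey: 50+15-40=25; pred: 16+24-8=32
Step 2: prey: 25+7-40=0; pred: 32+24-16=40
Step 3: prey: 0+0-0=0; pred: 40+0-20=20
Step 4: prey: 0+0-0=0; pred: 20+0-10=10
Step 5: prey: 0+0-0=0; pred: 10+0-5=5

Answer: 0 5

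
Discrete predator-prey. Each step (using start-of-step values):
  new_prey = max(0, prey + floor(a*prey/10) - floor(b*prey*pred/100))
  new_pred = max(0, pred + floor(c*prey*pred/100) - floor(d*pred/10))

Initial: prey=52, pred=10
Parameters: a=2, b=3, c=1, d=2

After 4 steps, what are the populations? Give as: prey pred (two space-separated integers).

Step 1: prey: 52+10-15=47; pred: 10+5-2=13
Step 2: prey: 47+9-18=38; pred: 13+6-2=17
Step 3: prey: 38+7-19=26; pred: 17+6-3=20
Step 4: prey: 26+5-15=16; pred: 20+5-4=21

Answer: 16 21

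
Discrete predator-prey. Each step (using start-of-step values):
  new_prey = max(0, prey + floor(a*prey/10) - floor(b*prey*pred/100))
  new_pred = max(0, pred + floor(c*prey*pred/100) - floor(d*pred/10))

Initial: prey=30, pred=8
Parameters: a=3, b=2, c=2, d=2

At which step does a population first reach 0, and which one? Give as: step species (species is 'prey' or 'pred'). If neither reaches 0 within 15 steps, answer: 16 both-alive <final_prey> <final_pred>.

Step 1: prey: 30+9-4=35; pred: 8+4-1=11
Step 2: prey: 35+10-7=38; pred: 11+7-2=16
Step 3: prey: 38+11-12=37; pred: 16+12-3=25
Step 4: prey: 37+11-18=30; pred: 25+18-5=38
Step 5: prey: 30+9-22=17; pred: 38+22-7=53
Step 6: prey: 17+5-18=4; pred: 53+18-10=61
Step 7: prey: 4+1-4=1; pred: 61+4-12=53
Step 8: prey: 1+0-1=0; pred: 53+1-10=44
First extinction: prey at step 8

Answer: 8 prey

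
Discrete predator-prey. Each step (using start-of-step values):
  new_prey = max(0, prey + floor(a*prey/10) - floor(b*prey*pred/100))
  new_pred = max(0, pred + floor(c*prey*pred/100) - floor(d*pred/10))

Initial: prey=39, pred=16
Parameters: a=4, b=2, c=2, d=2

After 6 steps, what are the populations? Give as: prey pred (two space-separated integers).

Answer: 0 53

Derivation:
Step 1: prey: 39+15-12=42; pred: 16+12-3=25
Step 2: prey: 42+16-21=37; pred: 25+21-5=41
Step 3: prey: 37+14-30=21; pred: 41+30-8=63
Step 4: prey: 21+8-26=3; pred: 63+26-12=77
Step 5: prey: 3+1-4=0; pred: 77+4-15=66
Step 6: prey: 0+0-0=0; pred: 66+0-13=53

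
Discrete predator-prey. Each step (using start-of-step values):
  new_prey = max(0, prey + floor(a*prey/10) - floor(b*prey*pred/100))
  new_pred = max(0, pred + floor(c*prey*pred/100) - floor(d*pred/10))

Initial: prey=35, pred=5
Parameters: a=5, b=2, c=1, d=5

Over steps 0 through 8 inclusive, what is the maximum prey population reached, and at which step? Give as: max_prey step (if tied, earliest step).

Answer: 252 6

Derivation:
Step 1: prey: 35+17-3=49; pred: 5+1-2=4
Step 2: prey: 49+24-3=70; pred: 4+1-2=3
Step 3: prey: 70+35-4=101; pred: 3+2-1=4
Step 4: prey: 101+50-8=143; pred: 4+4-2=6
Step 5: prey: 143+71-17=197; pred: 6+8-3=11
Step 6: prey: 197+98-43=252; pred: 11+21-5=27
Step 7: prey: 252+126-136=242; pred: 27+68-13=82
Step 8: prey: 242+121-396=0; pred: 82+198-41=239
Max prey = 252 at step 6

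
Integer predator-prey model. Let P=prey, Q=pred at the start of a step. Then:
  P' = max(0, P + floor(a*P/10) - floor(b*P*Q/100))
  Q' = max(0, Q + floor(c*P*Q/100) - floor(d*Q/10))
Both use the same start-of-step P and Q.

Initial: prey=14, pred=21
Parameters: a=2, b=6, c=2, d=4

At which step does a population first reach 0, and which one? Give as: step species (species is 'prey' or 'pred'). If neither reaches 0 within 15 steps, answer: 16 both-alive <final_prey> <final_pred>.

Answer: 1 prey

Derivation:
Step 1: prey: 14+2-17=0; pred: 21+5-8=18
First extinction: prey at step 1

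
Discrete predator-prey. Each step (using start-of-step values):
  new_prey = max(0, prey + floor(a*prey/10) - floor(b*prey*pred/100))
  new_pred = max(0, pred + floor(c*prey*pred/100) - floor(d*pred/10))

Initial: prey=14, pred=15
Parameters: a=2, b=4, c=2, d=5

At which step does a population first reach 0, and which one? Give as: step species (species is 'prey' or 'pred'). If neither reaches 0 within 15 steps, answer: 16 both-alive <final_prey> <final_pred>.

Answer: 16 both-alive 35 1

Derivation:
Step 1: prey: 14+2-8=8; pred: 15+4-7=12
Step 2: prey: 8+1-3=6; pred: 12+1-6=7
Step 3: prey: 6+1-1=6; pred: 7+0-3=4
Step 4: prey: 6+1-0=7; pred: 4+0-2=2
Step 5: prey: 7+1-0=8; pred: 2+0-1=1
Step 6: prey: 8+1-0=9; pred: 1+0-0=1
Step 7: prey: 9+1-0=10; pred: 1+0-0=1
Step 8: prey: 10+2-0=12; pred: 1+0-0=1
Step 9: prey: 12+2-0=14; pred: 1+0-0=1
Step 10: prey: 14+2-0=16; pred: 1+0-0=1
Step 11: prey: 16+3-0=19; pred: 1+0-0=1
Step 12: prey: 19+3-0=22; pred: 1+0-0=1
Step 13: prey: 22+4-0=26; pred: 1+0-0=1
Step 14: prey: 26+5-1=30; pred: 1+0-0=1
Step 15: prey: 30+6-1=35; pred: 1+0-0=1
No extinction within 15 steps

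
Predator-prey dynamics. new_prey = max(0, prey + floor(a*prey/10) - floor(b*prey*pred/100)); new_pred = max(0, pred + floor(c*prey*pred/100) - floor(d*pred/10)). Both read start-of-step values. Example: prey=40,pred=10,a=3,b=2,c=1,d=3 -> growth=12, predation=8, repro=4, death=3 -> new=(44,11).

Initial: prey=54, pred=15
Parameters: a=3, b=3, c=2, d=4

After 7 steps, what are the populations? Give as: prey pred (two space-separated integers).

Answer: 0 7

Derivation:
Step 1: prey: 54+16-24=46; pred: 15+16-6=25
Step 2: prey: 46+13-34=25; pred: 25+23-10=38
Step 3: prey: 25+7-28=4; pred: 38+19-15=42
Step 4: prey: 4+1-5=0; pred: 42+3-16=29
Step 5: prey: 0+0-0=0; pred: 29+0-11=18
Step 6: prey: 0+0-0=0; pred: 18+0-7=11
Step 7: prey: 0+0-0=0; pred: 11+0-4=7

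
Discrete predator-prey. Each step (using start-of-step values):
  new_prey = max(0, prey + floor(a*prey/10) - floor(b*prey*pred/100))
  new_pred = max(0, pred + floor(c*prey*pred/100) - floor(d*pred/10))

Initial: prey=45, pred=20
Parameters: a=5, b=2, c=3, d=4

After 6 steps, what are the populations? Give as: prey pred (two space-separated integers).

Answer: 0 30

Derivation:
Step 1: prey: 45+22-18=49; pred: 20+27-8=39
Step 2: prey: 49+24-38=35; pred: 39+57-15=81
Step 3: prey: 35+17-56=0; pred: 81+85-32=134
Step 4: prey: 0+0-0=0; pred: 134+0-53=81
Step 5: prey: 0+0-0=0; pred: 81+0-32=49
Step 6: prey: 0+0-0=0; pred: 49+0-19=30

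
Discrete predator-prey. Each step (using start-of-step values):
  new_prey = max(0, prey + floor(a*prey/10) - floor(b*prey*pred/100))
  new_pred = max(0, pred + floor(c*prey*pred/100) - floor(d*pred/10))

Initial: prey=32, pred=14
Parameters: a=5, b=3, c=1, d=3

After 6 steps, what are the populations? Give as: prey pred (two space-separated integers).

Answer: 42 22

Derivation:
Step 1: prey: 32+16-13=35; pred: 14+4-4=14
Step 2: prey: 35+17-14=38; pred: 14+4-4=14
Step 3: prey: 38+19-15=42; pred: 14+5-4=15
Step 4: prey: 42+21-18=45; pred: 15+6-4=17
Step 5: prey: 45+22-22=45; pred: 17+7-5=19
Step 6: prey: 45+22-25=42; pred: 19+8-5=22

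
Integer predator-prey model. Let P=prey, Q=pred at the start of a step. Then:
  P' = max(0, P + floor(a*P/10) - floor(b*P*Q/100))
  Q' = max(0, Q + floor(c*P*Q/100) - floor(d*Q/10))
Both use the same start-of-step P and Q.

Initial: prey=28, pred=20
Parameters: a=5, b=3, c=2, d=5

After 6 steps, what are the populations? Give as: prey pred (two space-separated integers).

Step 1: prey: 28+14-16=26; pred: 20+11-10=21
Step 2: prey: 26+13-16=23; pred: 21+10-10=21
Step 3: prey: 23+11-14=20; pred: 21+9-10=20
Step 4: prey: 20+10-12=18; pred: 20+8-10=18
Step 5: prey: 18+9-9=18; pred: 18+6-9=15
Step 6: prey: 18+9-8=19; pred: 15+5-7=13

Answer: 19 13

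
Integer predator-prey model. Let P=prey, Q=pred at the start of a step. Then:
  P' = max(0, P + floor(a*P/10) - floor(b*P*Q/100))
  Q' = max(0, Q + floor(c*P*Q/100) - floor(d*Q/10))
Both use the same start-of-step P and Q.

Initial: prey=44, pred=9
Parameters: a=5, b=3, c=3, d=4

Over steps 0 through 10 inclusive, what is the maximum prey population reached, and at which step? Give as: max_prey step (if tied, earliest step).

Answer: 55 1

Derivation:
Step 1: prey: 44+22-11=55; pred: 9+11-3=17
Step 2: prey: 55+27-28=54; pred: 17+28-6=39
Step 3: prey: 54+27-63=18; pred: 39+63-15=87
Step 4: prey: 18+9-46=0; pred: 87+46-34=99
Step 5: prey: 0+0-0=0; pred: 99+0-39=60
Step 6: prey: 0+0-0=0; pred: 60+0-24=36
Step 7: prey: 0+0-0=0; pred: 36+0-14=22
Step 8: prey: 0+0-0=0; pred: 22+0-8=14
Step 9: prey: 0+0-0=0; pred: 14+0-5=9
Step 10: prey: 0+0-0=0; pred: 9+0-3=6
Max prey = 55 at step 1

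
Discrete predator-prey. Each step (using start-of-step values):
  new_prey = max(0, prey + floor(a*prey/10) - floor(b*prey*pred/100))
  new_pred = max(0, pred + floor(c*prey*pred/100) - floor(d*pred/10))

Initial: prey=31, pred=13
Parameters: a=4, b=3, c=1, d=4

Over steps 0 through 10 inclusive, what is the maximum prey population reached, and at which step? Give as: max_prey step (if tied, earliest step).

Answer: 64 10

Derivation:
Step 1: prey: 31+12-12=31; pred: 13+4-5=12
Step 2: prey: 31+12-11=32; pred: 12+3-4=11
Step 3: prey: 32+12-10=34; pred: 11+3-4=10
Step 4: prey: 34+13-10=37; pred: 10+3-4=9
Step 5: prey: 37+14-9=42; pred: 9+3-3=9
Step 6: prey: 42+16-11=47; pred: 9+3-3=9
Step 7: prey: 47+18-12=53; pred: 9+4-3=10
Step 8: prey: 53+21-15=59; pred: 10+5-4=11
Step 9: prey: 59+23-19=63; pred: 11+6-4=13
Step 10: prey: 63+25-24=64; pred: 13+8-5=16
Max prey = 64 at step 10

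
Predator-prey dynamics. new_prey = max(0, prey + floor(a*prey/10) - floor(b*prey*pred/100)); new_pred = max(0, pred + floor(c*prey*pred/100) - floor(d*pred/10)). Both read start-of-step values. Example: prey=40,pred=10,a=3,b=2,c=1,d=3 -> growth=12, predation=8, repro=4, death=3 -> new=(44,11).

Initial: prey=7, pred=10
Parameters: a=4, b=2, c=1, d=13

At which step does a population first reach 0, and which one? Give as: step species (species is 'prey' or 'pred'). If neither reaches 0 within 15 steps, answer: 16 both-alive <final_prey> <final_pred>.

Answer: 1 pred

Derivation:
Step 1: prey: 7+2-1=8; pred: 10+0-13=0
First extinction: pred at step 1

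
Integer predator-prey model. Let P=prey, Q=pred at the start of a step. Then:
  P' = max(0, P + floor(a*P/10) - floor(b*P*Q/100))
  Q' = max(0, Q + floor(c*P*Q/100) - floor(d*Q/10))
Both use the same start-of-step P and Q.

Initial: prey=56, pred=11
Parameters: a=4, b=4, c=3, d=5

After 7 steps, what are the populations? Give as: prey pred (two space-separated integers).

Answer: 0 4

Derivation:
Step 1: prey: 56+22-24=54; pred: 11+18-5=24
Step 2: prey: 54+21-51=24; pred: 24+38-12=50
Step 3: prey: 24+9-48=0; pred: 50+36-25=61
Step 4: prey: 0+0-0=0; pred: 61+0-30=31
Step 5: prey: 0+0-0=0; pred: 31+0-15=16
Step 6: prey: 0+0-0=0; pred: 16+0-8=8
Step 7: prey: 0+0-0=0; pred: 8+0-4=4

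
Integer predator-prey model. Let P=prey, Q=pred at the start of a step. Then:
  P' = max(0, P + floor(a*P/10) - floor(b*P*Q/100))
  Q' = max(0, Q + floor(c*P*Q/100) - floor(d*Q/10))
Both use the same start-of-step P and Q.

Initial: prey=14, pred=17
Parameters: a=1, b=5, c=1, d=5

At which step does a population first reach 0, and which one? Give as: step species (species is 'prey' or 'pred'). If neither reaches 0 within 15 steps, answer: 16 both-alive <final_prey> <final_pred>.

Step 1: prey: 14+1-11=4; pred: 17+2-8=11
Step 2: prey: 4+0-2=2; pred: 11+0-5=6
Step 3: prey: 2+0-0=2; pred: 6+0-3=3
Step 4: prey: 2+0-0=2; pred: 3+0-1=2
Step 5: prey: 2+0-0=2; pred: 2+0-1=1
Step 6: prey: 2+0-0=2; pred: 1+0-0=1
Steps 7-15: state stable at prey=2, pred=1 (no change)
No extinction within 15 steps

Answer: 16 both-alive 2 1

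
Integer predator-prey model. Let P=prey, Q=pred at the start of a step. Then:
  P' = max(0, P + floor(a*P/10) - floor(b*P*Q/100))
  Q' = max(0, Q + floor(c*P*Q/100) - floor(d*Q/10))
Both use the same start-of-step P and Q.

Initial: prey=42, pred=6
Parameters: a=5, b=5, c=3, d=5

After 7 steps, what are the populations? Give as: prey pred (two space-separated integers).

Step 1: prey: 42+21-12=51; pred: 6+7-3=10
Step 2: prey: 51+25-25=51; pred: 10+15-5=20
Step 3: prey: 51+25-51=25; pred: 20+30-10=40
Step 4: prey: 25+12-50=0; pred: 40+30-20=50
Step 5: prey: 0+0-0=0; pred: 50+0-25=25
Step 6: prey: 0+0-0=0; pred: 25+0-12=13
Step 7: prey: 0+0-0=0; pred: 13+0-6=7

Answer: 0 7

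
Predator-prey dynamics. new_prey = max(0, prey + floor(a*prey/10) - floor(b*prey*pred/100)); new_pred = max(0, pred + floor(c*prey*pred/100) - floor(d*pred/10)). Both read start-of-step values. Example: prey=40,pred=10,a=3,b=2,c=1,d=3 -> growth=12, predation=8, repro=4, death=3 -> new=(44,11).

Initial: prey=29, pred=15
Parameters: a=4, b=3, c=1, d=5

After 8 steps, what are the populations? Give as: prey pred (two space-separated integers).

Step 1: prey: 29+11-13=27; pred: 15+4-7=12
Step 2: prey: 27+10-9=28; pred: 12+3-6=9
Step 3: prey: 28+11-7=32; pred: 9+2-4=7
Step 4: prey: 32+12-6=38; pred: 7+2-3=6
Step 5: prey: 38+15-6=47; pred: 6+2-3=5
Step 6: prey: 47+18-7=58; pred: 5+2-2=5
Step 7: prey: 58+23-8=73; pred: 5+2-2=5
Step 8: prey: 73+29-10=92; pred: 5+3-2=6

Answer: 92 6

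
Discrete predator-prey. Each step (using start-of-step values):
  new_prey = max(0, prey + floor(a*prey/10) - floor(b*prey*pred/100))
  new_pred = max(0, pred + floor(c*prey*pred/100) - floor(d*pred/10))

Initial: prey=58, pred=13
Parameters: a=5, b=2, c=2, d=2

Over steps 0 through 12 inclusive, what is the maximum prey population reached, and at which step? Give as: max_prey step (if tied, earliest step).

Answer: 72 1

Derivation:
Step 1: prey: 58+29-15=72; pred: 13+15-2=26
Step 2: prey: 72+36-37=71; pred: 26+37-5=58
Step 3: prey: 71+35-82=24; pred: 58+82-11=129
Step 4: prey: 24+12-61=0; pred: 129+61-25=165
Step 5: prey: 0+0-0=0; pred: 165+0-33=132
Step 6: prey: 0+0-0=0; pred: 132+0-26=106
Step 7: prey: 0+0-0=0; pred: 106+0-21=85
Step 8: prey: 0+0-0=0; pred: 85+0-17=68
Step 9: prey: 0+0-0=0; pred: 68+0-13=55
Step 10: prey: 0+0-0=0; pred: 55+0-11=44
Step 11: prey: 0+0-0=0; pred: 44+0-8=36
Step 12: prey: 0+0-0=0; pred: 36+0-7=29
Max prey = 72 at step 1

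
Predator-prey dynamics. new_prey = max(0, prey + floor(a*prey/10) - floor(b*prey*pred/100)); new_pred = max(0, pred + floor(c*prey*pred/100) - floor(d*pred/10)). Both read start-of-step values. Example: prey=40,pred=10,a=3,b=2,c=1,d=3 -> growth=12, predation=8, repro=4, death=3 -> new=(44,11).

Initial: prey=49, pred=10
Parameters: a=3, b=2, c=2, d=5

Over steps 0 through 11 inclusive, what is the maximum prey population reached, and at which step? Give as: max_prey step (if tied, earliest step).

Step 1: prey: 49+14-9=54; pred: 10+9-5=14
Step 2: prey: 54+16-15=55; pred: 14+15-7=22
Step 3: prey: 55+16-24=47; pred: 22+24-11=35
Step 4: prey: 47+14-32=29; pred: 35+32-17=50
Step 5: prey: 29+8-29=8; pred: 50+29-25=54
Step 6: prey: 8+2-8=2; pred: 54+8-27=35
Step 7: prey: 2+0-1=1; pred: 35+1-17=19
Step 8: prey: 1+0-0=1; pred: 19+0-9=10
Step 9: prey: 1+0-0=1; pred: 10+0-5=5
Step 10: prey: 1+0-0=1; pred: 5+0-2=3
Step 11: prey: 1+0-0=1; pred: 3+0-1=2
Max prey = 55 at step 2

Answer: 55 2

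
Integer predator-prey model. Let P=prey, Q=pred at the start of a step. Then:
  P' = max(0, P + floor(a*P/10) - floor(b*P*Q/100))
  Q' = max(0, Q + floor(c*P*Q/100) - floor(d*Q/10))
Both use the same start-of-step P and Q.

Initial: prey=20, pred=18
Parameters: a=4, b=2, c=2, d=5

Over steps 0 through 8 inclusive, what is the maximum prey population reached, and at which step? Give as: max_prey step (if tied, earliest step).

Step 1: prey: 20+8-7=21; pred: 18+7-9=16
Step 2: prey: 21+8-6=23; pred: 16+6-8=14
Step 3: prey: 23+9-6=26; pred: 14+6-7=13
Step 4: prey: 26+10-6=30; pred: 13+6-6=13
Step 5: prey: 30+12-7=35; pred: 13+7-6=14
Step 6: prey: 35+14-9=40; pred: 14+9-7=16
Step 7: prey: 40+16-12=44; pred: 16+12-8=20
Step 8: prey: 44+17-17=44; pred: 20+17-10=27
Max prey = 44 at step 7

Answer: 44 7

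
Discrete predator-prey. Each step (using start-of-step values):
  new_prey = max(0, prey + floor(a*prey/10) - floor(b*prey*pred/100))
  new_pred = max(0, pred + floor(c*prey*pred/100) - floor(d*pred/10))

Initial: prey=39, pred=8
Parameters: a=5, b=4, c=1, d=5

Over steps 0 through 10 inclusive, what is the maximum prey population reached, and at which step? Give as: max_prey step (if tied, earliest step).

Step 1: prey: 39+19-12=46; pred: 8+3-4=7
Step 2: prey: 46+23-12=57; pred: 7+3-3=7
Step 3: prey: 57+28-15=70; pred: 7+3-3=7
Step 4: prey: 70+35-19=86; pred: 7+4-3=8
Step 5: prey: 86+43-27=102; pred: 8+6-4=10
Step 6: prey: 102+51-40=113; pred: 10+10-5=15
Step 7: prey: 113+56-67=102; pred: 15+16-7=24
Step 8: prey: 102+51-97=56; pred: 24+24-12=36
Step 9: prey: 56+28-80=4; pred: 36+20-18=38
Step 10: prey: 4+2-6=0; pred: 38+1-19=20
Max prey = 113 at step 6

Answer: 113 6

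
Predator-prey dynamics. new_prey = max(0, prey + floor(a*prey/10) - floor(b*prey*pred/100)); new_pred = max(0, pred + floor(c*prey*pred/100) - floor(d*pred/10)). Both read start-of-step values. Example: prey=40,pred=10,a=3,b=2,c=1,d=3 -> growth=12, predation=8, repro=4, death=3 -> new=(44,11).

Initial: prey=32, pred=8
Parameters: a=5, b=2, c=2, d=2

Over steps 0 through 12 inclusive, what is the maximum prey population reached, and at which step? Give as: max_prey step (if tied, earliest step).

Answer: 60 3

Derivation:
Step 1: prey: 32+16-5=43; pred: 8+5-1=12
Step 2: prey: 43+21-10=54; pred: 12+10-2=20
Step 3: prey: 54+27-21=60; pred: 20+21-4=37
Step 4: prey: 60+30-44=46; pred: 37+44-7=74
Step 5: prey: 46+23-68=1; pred: 74+68-14=128
Step 6: prey: 1+0-2=0; pred: 128+2-25=105
Step 7: prey: 0+0-0=0; pred: 105+0-21=84
Step 8: prey: 0+0-0=0; pred: 84+0-16=68
Step 9: prey: 0+0-0=0; pred: 68+0-13=55
Step 10: prey: 0+0-0=0; pred: 55+0-11=44
Step 11: prey: 0+0-0=0; pred: 44+0-8=36
Step 12: prey: 0+0-0=0; pred: 36+0-7=29
Max prey = 60 at step 3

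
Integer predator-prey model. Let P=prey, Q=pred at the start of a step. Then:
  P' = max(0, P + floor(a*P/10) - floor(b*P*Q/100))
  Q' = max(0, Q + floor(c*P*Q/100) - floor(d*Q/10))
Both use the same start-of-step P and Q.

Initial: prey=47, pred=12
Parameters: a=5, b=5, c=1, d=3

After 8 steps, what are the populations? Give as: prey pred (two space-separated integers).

Step 1: prey: 47+23-28=42; pred: 12+5-3=14
Step 2: prey: 42+21-29=34; pred: 14+5-4=15
Step 3: prey: 34+17-25=26; pred: 15+5-4=16
Step 4: prey: 26+13-20=19; pred: 16+4-4=16
Step 5: prey: 19+9-15=13; pred: 16+3-4=15
Step 6: prey: 13+6-9=10; pred: 15+1-4=12
Step 7: prey: 10+5-6=9; pred: 12+1-3=10
Step 8: prey: 9+4-4=9; pred: 10+0-3=7

Answer: 9 7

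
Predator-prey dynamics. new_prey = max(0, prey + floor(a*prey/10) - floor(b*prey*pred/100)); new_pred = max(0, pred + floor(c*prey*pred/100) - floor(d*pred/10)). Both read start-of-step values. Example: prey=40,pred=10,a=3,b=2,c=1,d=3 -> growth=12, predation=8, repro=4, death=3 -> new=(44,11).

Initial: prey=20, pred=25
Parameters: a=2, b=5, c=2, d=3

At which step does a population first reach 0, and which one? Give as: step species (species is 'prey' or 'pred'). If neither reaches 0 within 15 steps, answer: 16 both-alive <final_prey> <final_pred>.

Step 1: prey: 20+4-25=0; pred: 25+10-7=28
First extinction: prey at step 1

Answer: 1 prey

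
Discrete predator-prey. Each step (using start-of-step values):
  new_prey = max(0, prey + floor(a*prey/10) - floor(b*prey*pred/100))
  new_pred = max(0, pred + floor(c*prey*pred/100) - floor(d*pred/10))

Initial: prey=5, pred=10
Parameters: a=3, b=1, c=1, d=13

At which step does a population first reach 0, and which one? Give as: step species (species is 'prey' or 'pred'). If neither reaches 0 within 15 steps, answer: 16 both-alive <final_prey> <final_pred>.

Answer: 1 pred

Derivation:
Step 1: prey: 5+1-0=6; pred: 10+0-13=0
First extinction: pred at step 1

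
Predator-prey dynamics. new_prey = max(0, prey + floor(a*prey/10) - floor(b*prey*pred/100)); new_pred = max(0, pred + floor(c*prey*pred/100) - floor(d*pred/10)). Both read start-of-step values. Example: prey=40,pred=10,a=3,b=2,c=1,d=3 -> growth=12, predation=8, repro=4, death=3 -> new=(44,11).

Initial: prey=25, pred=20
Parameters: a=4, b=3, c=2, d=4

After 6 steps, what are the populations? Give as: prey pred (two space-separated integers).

Answer: 9 9

Derivation:
Step 1: prey: 25+10-15=20; pred: 20+10-8=22
Step 2: prey: 20+8-13=15; pred: 22+8-8=22
Step 3: prey: 15+6-9=12; pred: 22+6-8=20
Step 4: prey: 12+4-7=9; pred: 20+4-8=16
Step 5: prey: 9+3-4=8; pred: 16+2-6=12
Step 6: prey: 8+3-2=9; pred: 12+1-4=9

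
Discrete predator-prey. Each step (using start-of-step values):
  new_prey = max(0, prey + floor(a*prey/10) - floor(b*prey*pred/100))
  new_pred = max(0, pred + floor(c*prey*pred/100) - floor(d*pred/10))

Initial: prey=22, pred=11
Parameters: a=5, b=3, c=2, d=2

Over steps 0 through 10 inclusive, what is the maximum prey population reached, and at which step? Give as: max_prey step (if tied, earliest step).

Step 1: prey: 22+11-7=26; pred: 11+4-2=13
Step 2: prey: 26+13-10=29; pred: 13+6-2=17
Step 3: prey: 29+14-14=29; pred: 17+9-3=23
Step 4: prey: 29+14-20=23; pred: 23+13-4=32
Step 5: prey: 23+11-22=12; pred: 32+14-6=40
Step 6: prey: 12+6-14=4; pred: 40+9-8=41
Step 7: prey: 4+2-4=2; pred: 41+3-8=36
Step 8: prey: 2+1-2=1; pred: 36+1-7=30
Step 9: prey: 1+0-0=1; pred: 30+0-6=24
Step 10: prey: 1+0-0=1; pred: 24+0-4=20
Max prey = 29 at step 2

Answer: 29 2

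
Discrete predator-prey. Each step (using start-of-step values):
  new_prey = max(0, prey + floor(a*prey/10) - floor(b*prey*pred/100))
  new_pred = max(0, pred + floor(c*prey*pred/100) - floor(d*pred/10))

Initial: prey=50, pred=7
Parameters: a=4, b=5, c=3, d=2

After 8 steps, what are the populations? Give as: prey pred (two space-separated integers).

Step 1: prey: 50+20-17=53; pred: 7+10-1=16
Step 2: prey: 53+21-42=32; pred: 16+25-3=38
Step 3: prey: 32+12-60=0; pred: 38+36-7=67
Step 4: prey: 0+0-0=0; pred: 67+0-13=54
Step 5: prey: 0+0-0=0; pred: 54+0-10=44
Step 6: prey: 0+0-0=0; pred: 44+0-8=36
Step 7: prey: 0+0-0=0; pred: 36+0-7=29
Step 8: prey: 0+0-0=0; pred: 29+0-5=24

Answer: 0 24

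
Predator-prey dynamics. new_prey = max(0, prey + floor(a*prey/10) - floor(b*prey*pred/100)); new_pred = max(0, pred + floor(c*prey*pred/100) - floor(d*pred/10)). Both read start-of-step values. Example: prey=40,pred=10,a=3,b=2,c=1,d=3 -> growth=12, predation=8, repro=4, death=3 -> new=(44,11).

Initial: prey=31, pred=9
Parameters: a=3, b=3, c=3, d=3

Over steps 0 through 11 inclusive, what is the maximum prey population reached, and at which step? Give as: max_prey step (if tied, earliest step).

Step 1: prey: 31+9-8=32; pred: 9+8-2=15
Step 2: prey: 32+9-14=27; pred: 15+14-4=25
Step 3: prey: 27+8-20=15; pred: 25+20-7=38
Step 4: prey: 15+4-17=2; pred: 38+17-11=44
Step 5: prey: 2+0-2=0; pred: 44+2-13=33
Step 6: prey: 0+0-0=0; pred: 33+0-9=24
Step 7: prey: 0+0-0=0; pred: 24+0-7=17
Step 8: prey: 0+0-0=0; pred: 17+0-5=12
Step 9: prey: 0+0-0=0; pred: 12+0-3=9
Step 10: prey: 0+0-0=0; pred: 9+0-2=7
Step 11: prey: 0+0-0=0; pred: 7+0-2=5
Max prey = 32 at step 1

Answer: 32 1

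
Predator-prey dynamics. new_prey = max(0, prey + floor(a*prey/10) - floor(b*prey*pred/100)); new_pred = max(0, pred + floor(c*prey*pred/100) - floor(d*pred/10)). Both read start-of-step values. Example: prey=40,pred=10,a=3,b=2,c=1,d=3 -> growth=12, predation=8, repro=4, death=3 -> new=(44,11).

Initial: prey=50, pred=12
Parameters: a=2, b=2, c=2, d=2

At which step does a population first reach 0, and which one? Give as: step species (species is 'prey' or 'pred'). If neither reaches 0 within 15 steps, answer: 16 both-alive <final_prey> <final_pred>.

Answer: 4 prey

Derivation:
Step 1: prey: 50+10-12=48; pred: 12+12-2=22
Step 2: prey: 48+9-21=36; pred: 22+21-4=39
Step 3: prey: 36+7-28=15; pred: 39+28-7=60
Step 4: prey: 15+3-18=0; pred: 60+18-12=66
First extinction: prey at step 4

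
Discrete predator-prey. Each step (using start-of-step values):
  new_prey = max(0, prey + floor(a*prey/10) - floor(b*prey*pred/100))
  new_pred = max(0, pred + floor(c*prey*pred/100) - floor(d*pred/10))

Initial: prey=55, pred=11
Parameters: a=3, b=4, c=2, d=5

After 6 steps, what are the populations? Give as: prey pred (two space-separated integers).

Answer: 1 5

Derivation:
Step 1: prey: 55+16-24=47; pred: 11+12-5=18
Step 2: prey: 47+14-33=28; pred: 18+16-9=25
Step 3: prey: 28+8-28=8; pred: 25+14-12=27
Step 4: prey: 8+2-8=2; pred: 27+4-13=18
Step 5: prey: 2+0-1=1; pred: 18+0-9=9
Step 6: prey: 1+0-0=1; pred: 9+0-4=5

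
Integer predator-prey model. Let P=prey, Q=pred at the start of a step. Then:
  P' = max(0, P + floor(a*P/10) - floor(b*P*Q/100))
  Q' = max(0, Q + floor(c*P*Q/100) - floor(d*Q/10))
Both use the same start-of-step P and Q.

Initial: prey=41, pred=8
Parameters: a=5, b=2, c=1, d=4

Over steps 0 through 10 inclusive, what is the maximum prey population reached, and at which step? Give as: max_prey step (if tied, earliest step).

Step 1: prey: 41+20-6=55; pred: 8+3-3=8
Step 2: prey: 55+27-8=74; pred: 8+4-3=9
Step 3: prey: 74+37-13=98; pred: 9+6-3=12
Step 4: prey: 98+49-23=124; pred: 12+11-4=19
Step 5: prey: 124+62-47=139; pred: 19+23-7=35
Step 6: prey: 139+69-97=111; pred: 35+48-14=69
Step 7: prey: 111+55-153=13; pred: 69+76-27=118
Step 8: prey: 13+6-30=0; pred: 118+15-47=86
Step 9: prey: 0+0-0=0; pred: 86+0-34=52
Step 10: prey: 0+0-0=0; pred: 52+0-20=32
Max prey = 139 at step 5

Answer: 139 5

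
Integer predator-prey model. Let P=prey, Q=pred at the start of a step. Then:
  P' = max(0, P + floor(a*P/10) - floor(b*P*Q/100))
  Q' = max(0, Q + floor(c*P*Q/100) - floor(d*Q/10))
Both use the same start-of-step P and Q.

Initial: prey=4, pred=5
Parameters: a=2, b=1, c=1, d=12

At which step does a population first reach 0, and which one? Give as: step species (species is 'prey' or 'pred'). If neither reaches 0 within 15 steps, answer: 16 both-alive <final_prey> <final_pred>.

Step 1: prey: 4+0-0=4; pred: 5+0-6=0
First extinction: pred at step 1

Answer: 1 pred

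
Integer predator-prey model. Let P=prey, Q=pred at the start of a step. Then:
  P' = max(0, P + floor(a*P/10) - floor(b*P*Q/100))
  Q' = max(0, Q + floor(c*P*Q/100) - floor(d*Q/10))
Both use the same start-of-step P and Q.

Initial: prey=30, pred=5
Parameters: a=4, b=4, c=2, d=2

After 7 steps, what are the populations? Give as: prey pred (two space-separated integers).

Answer: 0 29

Derivation:
Step 1: prey: 30+12-6=36; pred: 5+3-1=7
Step 2: prey: 36+14-10=40; pred: 7+5-1=11
Step 3: prey: 40+16-17=39; pred: 11+8-2=17
Step 4: prey: 39+15-26=28; pred: 17+13-3=27
Step 5: prey: 28+11-30=9; pred: 27+15-5=37
Step 6: prey: 9+3-13=0; pred: 37+6-7=36
Step 7: prey: 0+0-0=0; pred: 36+0-7=29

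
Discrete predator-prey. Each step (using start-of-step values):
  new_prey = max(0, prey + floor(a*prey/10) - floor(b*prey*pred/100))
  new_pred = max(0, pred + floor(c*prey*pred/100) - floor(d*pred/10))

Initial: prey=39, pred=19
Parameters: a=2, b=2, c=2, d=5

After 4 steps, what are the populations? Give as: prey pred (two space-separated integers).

Step 1: prey: 39+7-14=32; pred: 19+14-9=24
Step 2: prey: 32+6-15=23; pred: 24+15-12=27
Step 3: prey: 23+4-12=15; pred: 27+12-13=26
Step 4: prey: 15+3-7=11; pred: 26+7-13=20

Answer: 11 20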